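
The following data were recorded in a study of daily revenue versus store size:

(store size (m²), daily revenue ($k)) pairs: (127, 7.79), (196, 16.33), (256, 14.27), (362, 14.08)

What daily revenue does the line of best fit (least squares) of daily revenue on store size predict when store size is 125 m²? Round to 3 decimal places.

n = 4, Σx = 941, Σy = 52.47, Σxy = 12940.09, Σx² = 251125
Sxx = Σx² − (Σx)²/n = 251125 − 221370.25 = 29754.75
Sxy = Σxy − (Σx)(Σy)/n = 12940.09 − 12343.5675 = 596.5225
b = Sxy/Sxx = 596.5225/29754.75 = 0.020048
a = ȳ − b·x̄ = 13.1175 − 0.020048·235.25 = 8.401214
ŷ(125) = a + b·125 = 8.401214 + 0.020048·125 = 10.907211

10.907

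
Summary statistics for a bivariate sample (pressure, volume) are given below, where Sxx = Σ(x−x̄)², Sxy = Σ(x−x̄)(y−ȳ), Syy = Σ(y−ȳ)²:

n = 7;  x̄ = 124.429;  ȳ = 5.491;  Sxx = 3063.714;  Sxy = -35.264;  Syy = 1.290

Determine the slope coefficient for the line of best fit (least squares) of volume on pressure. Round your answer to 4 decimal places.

b = Sxy/Sxx = -35.264/3063.714 = -0.011510

-0.0115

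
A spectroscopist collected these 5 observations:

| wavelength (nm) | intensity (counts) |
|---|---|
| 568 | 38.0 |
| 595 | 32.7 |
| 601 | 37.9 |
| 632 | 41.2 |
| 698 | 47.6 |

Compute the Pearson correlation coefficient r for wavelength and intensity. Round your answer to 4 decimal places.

n = 5, Σx = 3094, Σy = 197.4, Σxy = 123081.6, Σx² = 1924478, Σy² = 7912.9
Sxx = Σx² − (Σx)²/n = 1924478 − 1914567.2 = 9910.8
Sxy = Σxy − (Σx)(Σy)/n = 123081.6 − 122151.12 = 930.48
Syy = Σy² − (Σy)²/n = 7912.9 − 7793.352 = 119.548
r = Sxy/√(Sxx·Syy) = 930.48/√(1184816.3184) = 930.48/1088.492682 = 0.854833

0.8548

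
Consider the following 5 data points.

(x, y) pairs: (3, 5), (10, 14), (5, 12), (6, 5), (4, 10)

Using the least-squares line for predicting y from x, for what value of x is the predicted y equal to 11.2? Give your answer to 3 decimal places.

n = 5, Σx = 28, Σy = 46, Σxy = 285, Σx² = 186
Sxx = Σx² − (Σx)²/n = 186 − 156.8 = 29.2
Sxy = Σxy − (Σx)(Σy)/n = 285 − 257.6 = 27.4
b = Sxy/Sxx = 27.4/29.2 = 0.938356
a = ȳ − b·x̄ = 9.2 − 0.938356·5.6 = 3.945205
Set a + b·x = 11.2: x = (11.2 − 3.945205) / 0.938356 = 7.731387

7.731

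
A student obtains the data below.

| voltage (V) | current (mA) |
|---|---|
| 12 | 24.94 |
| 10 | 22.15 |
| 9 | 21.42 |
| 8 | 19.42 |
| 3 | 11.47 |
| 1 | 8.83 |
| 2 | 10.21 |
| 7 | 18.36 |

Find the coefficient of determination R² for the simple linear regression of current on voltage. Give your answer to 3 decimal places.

0.996

n = 8, Σx = 52, Σy = 136.8, Σxy = 1061.1, Σx² = 452, Σy² = 2599.4424
Sxx = Σx² − (Σx)²/n = 452 − 338 = 114
Sxy = Σxy − (Σx)(Σy)/n = 1061.1 − 889.2 = 171.9
Syy = Σy² − (Σy)²/n = 2599.4424 − 2339.28 = 260.1624
R² = Sxy²/(Sxx·Syy) = (171.9)²/(114·260.1624) = 0.996328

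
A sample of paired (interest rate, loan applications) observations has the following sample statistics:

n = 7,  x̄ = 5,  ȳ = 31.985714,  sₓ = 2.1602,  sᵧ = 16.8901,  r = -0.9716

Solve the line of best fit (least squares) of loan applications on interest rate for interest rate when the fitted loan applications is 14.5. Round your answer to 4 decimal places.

7.3017

b = r · sᵧ/sₓ = -0.9716 · 16.8901/2.1602 = -7.596714
a = ȳ − b·x̄ = 31.985714 − (-7.596714)·5 = 69.969283
Set a + b·x = 14.5: x = (14.5 − 69.969283) / (-7.596714) = 7.301747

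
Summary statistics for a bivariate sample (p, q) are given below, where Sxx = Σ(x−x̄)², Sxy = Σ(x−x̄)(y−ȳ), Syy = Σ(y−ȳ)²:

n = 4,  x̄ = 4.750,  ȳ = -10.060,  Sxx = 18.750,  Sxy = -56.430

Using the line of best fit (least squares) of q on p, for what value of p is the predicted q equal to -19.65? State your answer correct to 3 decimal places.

b = Sxy/Sxx = -56.43/18.75 = -3.0096
a = ȳ − b·x̄ = -10.06 − (-3.0096)·4.75 = 4.2356
Set a + b·x = -19.65: x = (-19.65 − 4.2356) / (-3.0096) = 7.936470

7.936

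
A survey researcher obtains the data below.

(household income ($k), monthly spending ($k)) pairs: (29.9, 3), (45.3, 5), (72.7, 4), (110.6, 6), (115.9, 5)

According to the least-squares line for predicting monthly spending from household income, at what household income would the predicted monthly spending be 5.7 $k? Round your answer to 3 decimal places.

125.307

n = 5, Σx = 374.4, Σy = 23, Σxy = 1850.1, Σx² = 33896.56
Sxx = Σx² − (Σx)²/n = 33896.56 − 28035.072 = 5861.488
Sxy = Σxy − (Σx)(Σy)/n = 1850.1 − 1722.24 = 127.86
b = Sxy/Sxx = 127.86/5861.488 = 0.021814
a = ȳ − b·x̄ = 4.6 − 0.021814·74.88 = 2.966600
Set a + b·x = 5.7: x = (5.7 − 2.966600) / 0.021814 = 125.307317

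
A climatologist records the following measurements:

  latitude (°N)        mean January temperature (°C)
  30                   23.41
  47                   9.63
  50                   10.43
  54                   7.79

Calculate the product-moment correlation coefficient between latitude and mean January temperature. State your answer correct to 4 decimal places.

n = 4, Σx = 181, Σy = 51.26, Σxy = 2097.07, Σx² = 8525, Σy² = 810.234
Sxx = Σx² − (Σx)²/n = 8525 − 8190.25 = 334.75
Sxy = Σxy − (Σx)(Σy)/n = 2097.07 − 2319.515 = -222.445
Syy = Σy² − (Σy)²/n = 810.234 − 656.8969 = 153.3371
r = Sxy/√(Sxx·Syy) = -222.445/√(51329.594225) = -222.445/226.560354 = -0.981836

-0.9818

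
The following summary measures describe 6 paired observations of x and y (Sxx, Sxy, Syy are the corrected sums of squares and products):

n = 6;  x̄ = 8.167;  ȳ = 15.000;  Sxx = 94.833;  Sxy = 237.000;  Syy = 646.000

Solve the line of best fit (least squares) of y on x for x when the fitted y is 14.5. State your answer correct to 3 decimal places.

7.967

b = Sxy/Sxx = 237/94.833 = 2.499130
a = ȳ − b·x̄ = 15 − 2.499130·8.167 = -5.410395
Set a + b·x = 14.5: x = (14.5 − (-5.410395)) / 2.499130 = 7.966930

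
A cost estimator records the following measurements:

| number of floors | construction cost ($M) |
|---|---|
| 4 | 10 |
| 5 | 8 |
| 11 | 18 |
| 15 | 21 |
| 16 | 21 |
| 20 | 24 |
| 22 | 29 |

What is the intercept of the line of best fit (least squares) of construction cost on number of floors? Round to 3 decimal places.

4.738

n = 7, Σx = 93, Σy = 131, Σxy = 2047, Σx² = 1527
Sxx = Σx² − (Σx)²/n = 1527 − 1235.571429 = 291.428571
Sxy = Σxy − (Σx)(Σy)/n = 2047 − 1740.428571 = 306.571429
b = Sxy/Sxx = 306.571429/291.428571 = 1.051961
a = ȳ − b·x̄ = 18.714286 − 1.051961·13.285714 = 4.738235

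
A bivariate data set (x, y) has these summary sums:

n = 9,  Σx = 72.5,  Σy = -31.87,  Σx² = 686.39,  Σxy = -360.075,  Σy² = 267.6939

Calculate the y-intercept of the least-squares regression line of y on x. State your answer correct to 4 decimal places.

Sxx = Σx² − (Σx)²/n = 686.39 − 584.027778 = 102.362222
Sxy = Σxy − (Σx)(Σy)/n = -360.075 − (-256.730556) = -103.344444
b = Sxy/Sxx = -103.344444/102.362222 = -1.009596
a = ȳ − b·x̄ = -3.541111 − (-1.009596)·8.055556 = 4.591742

4.5917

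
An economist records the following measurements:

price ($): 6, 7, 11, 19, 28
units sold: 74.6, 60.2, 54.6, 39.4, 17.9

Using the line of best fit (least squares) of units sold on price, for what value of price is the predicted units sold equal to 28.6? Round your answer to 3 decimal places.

23.271

n = 5, Σx = 71, Σy = 246.7, Σxy = 2719.4, Σx² = 1351
Sxx = Σx² − (Σx)²/n = 1351 − 1008.2 = 342.8
Sxy = Σxy − (Σx)(Σy)/n = 2719.4 − 3503.14 = -783.74
b = Sxy/Sxx = -783.74/342.8 = -2.286289
a = ȳ − b·x̄ = 49.34 − (-2.286289)·14.2 = 81.805309
Set a + b·x = 28.6: x = (28.6 − 81.805309) / (-2.286289) = 23.271468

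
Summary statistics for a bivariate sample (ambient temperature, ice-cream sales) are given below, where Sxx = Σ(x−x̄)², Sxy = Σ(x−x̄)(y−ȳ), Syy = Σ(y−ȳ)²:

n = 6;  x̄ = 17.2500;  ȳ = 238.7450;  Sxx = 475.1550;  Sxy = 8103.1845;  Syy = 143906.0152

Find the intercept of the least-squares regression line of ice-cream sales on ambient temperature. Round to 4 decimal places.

b = Sxy/Sxx = 8103.1845/475.155 = 17.053771
a = ȳ − b·x̄ = 238.745 − 17.053771·17.25 = -55.432548

-55.4325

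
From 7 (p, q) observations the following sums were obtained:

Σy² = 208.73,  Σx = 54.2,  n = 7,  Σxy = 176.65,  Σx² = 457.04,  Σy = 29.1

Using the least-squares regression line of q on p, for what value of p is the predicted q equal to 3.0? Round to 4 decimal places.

Sxx = Σx² − (Σx)²/n = 457.04 − 419.662857 = 37.377143
Sxy = Σxy − (Σx)(Σy)/n = 176.65 − 225.317143 = -48.667143
b = Sxy/Sxx = -48.667143/37.377143 = -1.302056
a = ȳ − b·x̄ = 4.157143 − (-1.302056)·7.742857 = 14.238778
Set a + b·x = 3.0: x = (3.0 − 14.238778) / (-1.302056) = 8.631561

8.6316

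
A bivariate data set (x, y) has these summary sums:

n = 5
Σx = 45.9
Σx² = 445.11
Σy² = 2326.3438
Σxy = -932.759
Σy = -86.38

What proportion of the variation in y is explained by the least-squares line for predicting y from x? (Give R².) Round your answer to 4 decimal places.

Sxx = Σx² − (Σx)²/n = 445.11 − 421.362 = 23.748
Sxy = Σxy − (Σx)(Σy)/n = -932.759 − (-792.9684) = -139.7906
Syy = Σy² − (Σy)²/n = 2326.3438 − 1492.30088 = 834.04292
R² = Sxy²/(Sxx·Syy) = (-139.7906)²/(23.748·834.04292) = 0.986599

0.9866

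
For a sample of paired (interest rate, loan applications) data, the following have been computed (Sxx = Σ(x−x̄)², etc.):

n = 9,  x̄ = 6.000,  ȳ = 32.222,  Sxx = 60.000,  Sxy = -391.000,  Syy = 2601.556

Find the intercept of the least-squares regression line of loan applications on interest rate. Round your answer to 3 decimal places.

b = Sxy/Sxx = -391/60 = -6.516667
a = ȳ − b·x̄ = 32.222 − (-6.516667)·6 = 71.322

71.322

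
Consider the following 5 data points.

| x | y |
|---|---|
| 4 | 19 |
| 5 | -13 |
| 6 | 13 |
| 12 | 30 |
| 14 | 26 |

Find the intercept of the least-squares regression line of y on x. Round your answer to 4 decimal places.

-5.0941

n = 5, Σx = 41, Σy = 75, Σxy = 813, Σx² = 417
Sxx = Σx² − (Σx)²/n = 417 − 336.2 = 80.8
Sxy = Σxy − (Σx)(Σy)/n = 813 − 615 = 198
b = Sxy/Sxx = 198/80.8 = 2.450495
a = ȳ − b·x̄ = 15 − 2.450495·8.2 = -5.094059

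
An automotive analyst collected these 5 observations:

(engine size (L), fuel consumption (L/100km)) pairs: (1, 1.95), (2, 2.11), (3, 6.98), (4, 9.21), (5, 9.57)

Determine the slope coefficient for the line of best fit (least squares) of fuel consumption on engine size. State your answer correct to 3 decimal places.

n = 5, Σx = 15, Σy = 29.82, Σxy = 111.8, Σx² = 55
Sxx = Σx² − (Σx)²/n = 55 − 45 = 10
Sxy = Σxy − (Σx)(Σy)/n = 111.8 − 89.46 = 22.34
b = Sxy/Sxx = 22.34/10 = 2.234

2.234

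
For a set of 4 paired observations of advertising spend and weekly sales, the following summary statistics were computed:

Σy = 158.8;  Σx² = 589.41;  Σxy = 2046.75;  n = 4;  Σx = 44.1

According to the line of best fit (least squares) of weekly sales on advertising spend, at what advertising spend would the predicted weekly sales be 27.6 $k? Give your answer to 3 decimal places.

Sxx = Σx² − (Σx)²/n = 589.41 − 486.2025 = 103.2075
Sxy = Σxy − (Σx)(Σy)/n = 2046.75 − 1750.77 = 295.98
b = Sxy/Sxx = 295.98/103.2075 = 2.867815
a = ȳ − b·x̄ = 39.7 − 2.867815·11.025 = 8.082341
Set a + b·x = 27.6: x = (27.6 − 8.082341) / 2.867815 = 6.805760

6.806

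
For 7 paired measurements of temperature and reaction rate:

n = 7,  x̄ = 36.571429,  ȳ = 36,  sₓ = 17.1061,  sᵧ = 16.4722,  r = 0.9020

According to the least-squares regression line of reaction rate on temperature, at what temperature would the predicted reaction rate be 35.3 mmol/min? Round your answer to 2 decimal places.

b = r · sᵧ/sₓ = 0.902 · 16.4722/17.1061 = 0.868575
a = ȳ − b·x̄ = 36 − 0.868575·36.571429 = 4.234985
Set a + b·x = 35.3: x = (35.3 − 4.234985) / 0.868575 = 35.765511

35.77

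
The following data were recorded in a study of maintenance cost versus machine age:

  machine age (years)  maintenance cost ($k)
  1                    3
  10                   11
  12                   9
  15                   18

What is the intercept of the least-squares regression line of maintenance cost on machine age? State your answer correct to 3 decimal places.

1.404

n = 4, Σx = 38, Σy = 41, Σxy = 491, Σx² = 470
Sxx = Σx² − (Σx)²/n = 470 − 361 = 109
Sxy = Σxy − (Σx)(Σy)/n = 491 − 389.5 = 101.5
b = Sxy/Sxx = 101.5/109 = 0.931193
a = ȳ − b·x̄ = 10.25 − 0.931193·9.5 = 1.403670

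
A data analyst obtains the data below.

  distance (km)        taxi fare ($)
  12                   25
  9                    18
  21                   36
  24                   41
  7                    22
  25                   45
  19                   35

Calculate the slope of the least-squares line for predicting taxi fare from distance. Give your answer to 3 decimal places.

n = 7, Σx = 117, Σy = 222, Σxy = 4146, Σx² = 2277
Sxx = Σx² − (Σx)²/n = 2277 − 1955.571429 = 321.428571
Sxy = Σxy − (Σx)(Σy)/n = 4146 − 3710.571429 = 435.428571
b = Sxy/Sxx = 435.428571/321.428571 = 1.354667

1.355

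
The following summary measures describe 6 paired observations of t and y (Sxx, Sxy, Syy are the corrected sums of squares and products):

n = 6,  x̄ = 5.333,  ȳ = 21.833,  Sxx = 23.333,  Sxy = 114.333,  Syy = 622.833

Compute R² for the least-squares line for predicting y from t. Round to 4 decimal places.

R² = Sxy²/(Sxx·Syy) = (114.333)²/(23.333·622.833) = 0.899500

0.8995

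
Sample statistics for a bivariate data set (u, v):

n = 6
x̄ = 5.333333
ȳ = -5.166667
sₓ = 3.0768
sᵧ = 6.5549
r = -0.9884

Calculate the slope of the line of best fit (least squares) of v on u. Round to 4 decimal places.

b = r · sᵧ/sₓ = -0.9884 · 6.5549/3.0768 = -2.105715

-2.1057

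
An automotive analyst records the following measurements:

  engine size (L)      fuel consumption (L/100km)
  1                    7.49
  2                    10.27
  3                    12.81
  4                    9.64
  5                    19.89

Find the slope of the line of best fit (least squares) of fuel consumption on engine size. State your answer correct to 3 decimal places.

n = 5, Σx = 15, Σy = 60.1, Σxy = 204.47, Σx² = 55
Sxx = Σx² − (Σx)²/n = 55 − 45 = 10
Sxy = Σxy − (Σx)(Σy)/n = 204.47 − 180.3 = 24.17
b = Sxy/Sxx = 24.17/10 = 2.417

2.417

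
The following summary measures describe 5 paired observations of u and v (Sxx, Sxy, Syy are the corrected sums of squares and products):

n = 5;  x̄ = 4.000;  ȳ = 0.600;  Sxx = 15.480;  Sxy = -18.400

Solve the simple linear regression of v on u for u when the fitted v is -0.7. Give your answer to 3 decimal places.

5.094

b = Sxy/Sxx = -18.4/15.48 = -1.188630
a = ȳ − b·x̄ = 0.6 − (-1.188630)·4 = 5.354522
Set a + b·x = -0.7: x = (-0.7 − 5.354522) / (-1.188630) = 5.093696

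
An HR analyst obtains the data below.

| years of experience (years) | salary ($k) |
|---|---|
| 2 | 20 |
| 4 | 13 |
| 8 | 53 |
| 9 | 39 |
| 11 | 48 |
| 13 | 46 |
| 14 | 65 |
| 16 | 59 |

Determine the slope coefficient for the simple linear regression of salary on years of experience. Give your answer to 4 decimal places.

n = 8, Σx = 77, Σy = 343, Σxy = 3847, Σx² = 907
Sxx = Σx² − (Σx)²/n = 907 − 741.125 = 165.875
Sxy = Σxy − (Σx)(Σy)/n = 3847 − 3301.375 = 545.625
b = Sxy/Sxx = 545.625/165.875 = 3.289375

3.2894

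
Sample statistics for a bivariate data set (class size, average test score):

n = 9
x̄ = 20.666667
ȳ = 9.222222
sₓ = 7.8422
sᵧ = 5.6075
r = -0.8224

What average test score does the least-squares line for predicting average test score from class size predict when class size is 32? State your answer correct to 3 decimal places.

b = r · sᵧ/sₓ = -0.8224 · 5.6075/7.8422 = -0.588050
a = ȳ − b·x̄ = 9.222222 − (-0.588050)·20.666667 = 21.375262
ŷ(32) = a + b·32 = 21.375262 + (-0.588050)·32 = 2.557652

2.558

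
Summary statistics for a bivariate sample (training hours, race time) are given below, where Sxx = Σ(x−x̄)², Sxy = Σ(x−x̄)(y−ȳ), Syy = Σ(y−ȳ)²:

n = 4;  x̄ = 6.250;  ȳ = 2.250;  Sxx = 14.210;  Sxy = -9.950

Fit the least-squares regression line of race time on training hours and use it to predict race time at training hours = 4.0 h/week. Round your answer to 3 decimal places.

b = Sxy/Sxx = -9.95/14.21 = -0.700211
a = ȳ − b·x̄ = 2.25 − (-0.700211)·6.25 = 6.626319
ŷ(4.0) = a + b·4.0 = 6.626319 + (-0.700211)·4 = 3.825475

3.825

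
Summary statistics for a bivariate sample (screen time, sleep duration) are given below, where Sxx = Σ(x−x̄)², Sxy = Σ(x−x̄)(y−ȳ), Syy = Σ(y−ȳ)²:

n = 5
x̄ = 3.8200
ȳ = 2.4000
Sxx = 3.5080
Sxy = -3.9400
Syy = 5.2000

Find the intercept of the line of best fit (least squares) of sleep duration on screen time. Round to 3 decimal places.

6.690

b = Sxy/Sxx = -3.94/3.508 = -1.123147
a = ȳ − b·x̄ = 2.4 − (-1.123147)·3.82 = 6.690422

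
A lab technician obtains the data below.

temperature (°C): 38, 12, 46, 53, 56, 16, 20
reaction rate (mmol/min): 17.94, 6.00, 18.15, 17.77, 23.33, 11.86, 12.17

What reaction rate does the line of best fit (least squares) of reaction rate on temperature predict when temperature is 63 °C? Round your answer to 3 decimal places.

n = 7, Σx = 241, Σy = 107.22, Σxy = 4270.07, Σx² = 10305
Sxx = Σx² − (Σx)²/n = 10305 − 8297.285714 = 2007.714286
Sxy = Σxy − (Σx)(Σy)/n = 4270.07 − 3691.431429 = 578.638571
b = Sxy/Sxx = 578.638571/2007.714286 = 0.288208
a = ȳ − b·x̄ = 15.317143 − 0.288208·34.428571 = 5.394566
ŷ(63) = a + b·63 = 5.394566 + 0.288208·63 = 23.551647

23.552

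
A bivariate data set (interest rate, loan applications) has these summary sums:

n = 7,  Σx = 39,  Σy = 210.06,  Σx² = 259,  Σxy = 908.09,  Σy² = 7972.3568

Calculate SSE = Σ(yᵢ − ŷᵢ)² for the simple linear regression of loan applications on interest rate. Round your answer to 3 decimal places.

Sxx = Σx² − (Σx)²/n = 259 − 217.285714 = 41.714286
Sxy = Σxy − (Σx)(Σy)/n = 908.09 − 1170.334286 = -262.244286
Syy = Σy² − (Σy)²/n = 7972.3568 − 6303.600514 = 1668.756286
b = Sxy/Sxx = -262.244286/41.714286 = -6.286678
SSE = Syy − b·Sxy = 1668.756286 − (-6.286678)·(-262.244286) = 20.110883

20.111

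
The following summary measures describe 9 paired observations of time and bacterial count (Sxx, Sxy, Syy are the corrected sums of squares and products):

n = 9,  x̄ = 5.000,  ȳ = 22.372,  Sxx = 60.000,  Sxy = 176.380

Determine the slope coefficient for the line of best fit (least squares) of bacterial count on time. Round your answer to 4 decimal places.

2.9397

b = Sxy/Sxx = 176.38/60 = 2.939667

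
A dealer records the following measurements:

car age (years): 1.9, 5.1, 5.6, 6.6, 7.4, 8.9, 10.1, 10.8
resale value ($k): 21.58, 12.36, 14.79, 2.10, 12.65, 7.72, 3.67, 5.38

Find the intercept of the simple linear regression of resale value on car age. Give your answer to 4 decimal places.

n = 8, Σx = 56.4, Σy = 80.25, Σxy = 458.211, Σx² = 457.16
Sxx = Σx² − (Σx)²/n = 457.16 − 397.62 = 59.54
Sxy = Σxy − (Σx)(Σy)/n = 458.211 − 565.7625 = -107.5515
b = Sxy/Sxx = -107.5515/59.54 = -1.806374
a = ȳ − b·x̄ = 10.03125 − (-1.806374)·7.05 = 22.766186

22.7662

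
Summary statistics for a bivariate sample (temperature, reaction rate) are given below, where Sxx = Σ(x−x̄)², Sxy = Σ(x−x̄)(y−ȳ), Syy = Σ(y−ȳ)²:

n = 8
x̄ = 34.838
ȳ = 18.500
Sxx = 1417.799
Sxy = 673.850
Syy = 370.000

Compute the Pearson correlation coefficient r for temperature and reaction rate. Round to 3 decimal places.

0.930

r = Sxy/√(Sxx·Syy) = 673.85/√(524585.63) = 673.85/724.282838 = 0.930369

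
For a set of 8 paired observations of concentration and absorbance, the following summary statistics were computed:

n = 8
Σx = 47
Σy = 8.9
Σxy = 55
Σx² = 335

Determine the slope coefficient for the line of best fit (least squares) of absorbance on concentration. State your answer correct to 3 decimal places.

0.046

Sxx = Σx² − (Σx)²/n = 335 − 276.125 = 58.875
Sxy = Σxy − (Σx)(Σy)/n = 55 − 52.2875 = 2.7125
b = Sxy/Sxx = 2.7125/58.875 = 0.046072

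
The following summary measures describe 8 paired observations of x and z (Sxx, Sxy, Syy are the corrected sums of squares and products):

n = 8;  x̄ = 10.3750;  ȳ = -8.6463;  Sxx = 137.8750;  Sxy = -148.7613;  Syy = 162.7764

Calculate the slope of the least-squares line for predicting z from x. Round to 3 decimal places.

b = Sxy/Sxx = -148.7613/137.875 = -1.078958

-1.079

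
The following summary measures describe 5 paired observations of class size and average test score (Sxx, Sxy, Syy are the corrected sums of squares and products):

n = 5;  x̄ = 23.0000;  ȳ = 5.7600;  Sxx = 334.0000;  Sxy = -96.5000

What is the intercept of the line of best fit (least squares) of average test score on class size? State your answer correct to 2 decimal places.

b = Sxy/Sxx = -96.5/334 = -0.288922
a = ȳ − b·x̄ = 5.76 − (-0.288922)·23 = 12.405210

12.41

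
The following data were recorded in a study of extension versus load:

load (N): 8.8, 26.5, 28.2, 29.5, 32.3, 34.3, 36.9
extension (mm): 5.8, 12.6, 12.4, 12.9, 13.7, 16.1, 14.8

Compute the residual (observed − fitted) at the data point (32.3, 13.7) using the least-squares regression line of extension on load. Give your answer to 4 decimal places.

n = 7, Σx = 196.5, Σy = 88.3, Σxy = 2656.03, Σx² = 6026.57
Sxx = Σx² − (Σx)²/n = 6026.57 − 5516.035714 = 510.534286
Sxy = Σxy − (Σx)(Σy)/n = 2656.03 − 2478.707143 = 177.322857
b = Sxy/Sxx = 177.322857/510.534286 = 0.347328
a = ȳ − b·x̄ = 12.614286 − 0.347328·28.071429 = 2.864292
ŷ(32.3) = 2.864292 + 0.347328·32.3 = 14.082987
residual = y − ŷ = 13.7 − 14.082987 = -0.382987

-0.3830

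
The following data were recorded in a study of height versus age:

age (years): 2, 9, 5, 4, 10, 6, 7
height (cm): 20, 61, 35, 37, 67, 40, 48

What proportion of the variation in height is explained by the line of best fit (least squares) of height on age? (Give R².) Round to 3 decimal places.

n = 7, Σx = 43, Σy = 308, Σxy = 2158, Σx² = 311, Σy² = 15108
Sxx = Σx² − (Σx)²/n = 311 − 264.142857 = 46.857143
Sxy = Σxy − (Σx)(Σy)/n = 2158 − 1892 = 266
Syy = Σy² − (Σy)²/n = 15108 − 13552 = 1556
R² = Sxy²/(Sxx·Syy) = (266)²/(46.857143·1556) = 0.970461

0.970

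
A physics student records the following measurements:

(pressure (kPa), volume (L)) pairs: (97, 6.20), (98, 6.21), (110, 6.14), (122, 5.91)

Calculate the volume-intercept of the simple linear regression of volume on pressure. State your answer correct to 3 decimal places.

7.326

n = 4, Σx = 427, Σy = 24.46, Σxy = 2606.4, Σx² = 45997
Sxx = Σx² − (Σx)²/n = 45997 − 45582.25 = 414.75
Sxy = Σxy − (Σx)(Σy)/n = 2606.4 − 2611.105 = -4.705
b = Sxy/Sxx = -4.705/414.75 = -0.011344
a = ȳ − b·x̄ = 6.115 − (-0.011344)·106.75 = 7.325992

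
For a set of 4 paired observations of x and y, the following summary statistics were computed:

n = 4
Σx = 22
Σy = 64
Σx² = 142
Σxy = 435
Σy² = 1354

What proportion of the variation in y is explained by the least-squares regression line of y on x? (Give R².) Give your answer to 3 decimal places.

0.994

Sxx = Σx² − (Σx)²/n = 142 − 121 = 21
Sxy = Σxy − (Σx)(Σy)/n = 435 − 352 = 83
Syy = Σy² − (Σy)²/n = 1354 − 1024 = 330
R² = Sxy²/(Sxx·Syy) = (83)²/(21·330) = 0.994084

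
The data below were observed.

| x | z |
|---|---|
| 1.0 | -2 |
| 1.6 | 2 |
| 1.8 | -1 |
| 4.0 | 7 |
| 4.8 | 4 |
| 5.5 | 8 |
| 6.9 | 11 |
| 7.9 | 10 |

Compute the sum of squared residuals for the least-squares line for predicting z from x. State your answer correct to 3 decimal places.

21.483

n = 8, Σx = 33.5, Σy = 39, Σxy = 245.5, Σx² = 186.11, Σy² = 359
Sxx = Σx² − (Σx)²/n = 186.11 − 140.28125 = 45.82875
Sxy = Σxy − (Σx)(Σy)/n = 245.5 − 163.3125 = 82.1875
Syy = Σy² − (Σy)²/n = 359 − 190.125 = 168.875
b = Sxy/Sxx = 82.1875/45.82875 = 1.793361
SSE = Syy − b·Sxy = 168.875 − 1.793361·82.1875 = 21.483130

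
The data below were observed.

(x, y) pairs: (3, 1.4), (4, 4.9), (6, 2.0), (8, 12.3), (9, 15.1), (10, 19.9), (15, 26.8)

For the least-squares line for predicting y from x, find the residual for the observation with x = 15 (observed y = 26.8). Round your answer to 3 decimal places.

n = 7, Σx = 55, Σy = 82.4, Σxy = 871.1, Σx² = 531
Sxx = Σx² − (Σx)²/n = 531 − 432.142857 = 98.857143
Sxy = Σxy − (Σx)(Σy)/n = 871.1 − 647.428571 = 223.671429
b = Sxy/Sxx = 223.671429/98.857143 = 2.262572
a = ȳ − b·x̄ = 11.771429 − 2.262572·7.857143 = -6.005925
ŷ(15) = -6.005925 + 2.262572·15 = 27.932659
residual = y − ŷ = 26.8 − 27.932659 = -1.132659

-1.133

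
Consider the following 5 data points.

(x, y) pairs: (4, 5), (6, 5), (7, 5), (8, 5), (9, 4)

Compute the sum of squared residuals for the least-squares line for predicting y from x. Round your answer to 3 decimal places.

0.473

n = 5, Σx = 34, Σy = 24, Σxy = 161, Σx² = 246, Σy² = 116
Sxx = Σx² − (Σx)²/n = 246 − 231.2 = 14.8
Sxy = Σxy − (Σx)(Σy)/n = 161 − 163.2 = -2.2
Syy = Σy² − (Σy)²/n = 116 − 115.2 = 0.8
b = Sxy/Sxx = -2.2/14.8 = -0.148649
SSE = Syy − b·Sxy = 0.8 − (-0.148649)·(-2.2) = 0.472973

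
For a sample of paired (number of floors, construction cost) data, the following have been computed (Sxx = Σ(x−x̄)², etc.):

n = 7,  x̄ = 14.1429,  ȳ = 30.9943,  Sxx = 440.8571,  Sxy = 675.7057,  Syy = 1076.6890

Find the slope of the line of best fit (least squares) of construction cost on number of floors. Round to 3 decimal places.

b = Sxy/Sxx = 675.7057/440.8571 = 1.532709

1.533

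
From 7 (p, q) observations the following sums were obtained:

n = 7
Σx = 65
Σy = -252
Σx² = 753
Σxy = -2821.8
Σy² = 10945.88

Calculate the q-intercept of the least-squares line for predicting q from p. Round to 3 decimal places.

Sxx = Σx² − (Σx)²/n = 753 − 603.571429 = 149.428571
Sxy = Σxy − (Σx)(Σy)/n = -2821.8 − (-2340) = -481.8
b = Sxy/Sxx = -481.8/149.428571 = -3.224283
a = ȳ − b·x̄ = -36 − (-3.224283)·9.285714 = -6.060229

-6.060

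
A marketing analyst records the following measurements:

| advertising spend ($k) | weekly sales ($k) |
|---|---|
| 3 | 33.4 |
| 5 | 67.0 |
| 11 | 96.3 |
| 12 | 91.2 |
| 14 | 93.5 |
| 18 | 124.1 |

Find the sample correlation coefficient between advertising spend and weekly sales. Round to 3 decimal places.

0.953

n = 6, Σx = 63, Σy = 505.5, Σxy = 6131.7, Σx² = 819, Σy² = 47338.75
Sxx = Σx² − (Σx)²/n = 819 − 661.5 = 157.5
Sxy = Σxy − (Σx)(Σy)/n = 6131.7 − 5307.75 = 823.95
Syy = Σy² − (Σy)²/n = 47338.75 − 42588.375 = 4750.375
r = Sxy/√(Sxx·Syy) = 823.95/√(748184.0625) = 823.95/864.976336 = 0.952569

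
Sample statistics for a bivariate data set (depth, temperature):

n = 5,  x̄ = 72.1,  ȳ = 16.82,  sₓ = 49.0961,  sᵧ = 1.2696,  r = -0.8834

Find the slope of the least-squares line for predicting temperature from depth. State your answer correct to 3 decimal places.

-0.023

b = r · sᵧ/sₓ = -0.8834 · 1.2696/49.0961 = -0.022844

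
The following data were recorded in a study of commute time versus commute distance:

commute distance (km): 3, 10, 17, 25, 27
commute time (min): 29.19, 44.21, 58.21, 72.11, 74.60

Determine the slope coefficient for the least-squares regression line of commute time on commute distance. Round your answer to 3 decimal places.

1.895

n = 5, Σx = 82, Σy = 278.32, Σxy = 5336.19, Σx² = 1752
Sxx = Σx² − (Σx)²/n = 1752 − 1344.8 = 407.2
Sxy = Σxy − (Σx)(Σy)/n = 5336.19 − 4564.448 = 771.742
b = Sxy/Sxx = 771.742/407.2 = 1.895241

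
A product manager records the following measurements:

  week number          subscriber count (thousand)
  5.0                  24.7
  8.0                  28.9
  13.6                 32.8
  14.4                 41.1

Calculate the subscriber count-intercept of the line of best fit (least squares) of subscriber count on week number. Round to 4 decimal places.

17.4835

n = 4, Σx = 41, Σy = 127.5, Σxy = 1392.62, Σx² = 481.32
Sxx = Σx² − (Σx)²/n = 481.32 − 420.25 = 61.07
Sxy = Σxy − (Σx)(Σy)/n = 1392.62 − 1306.875 = 85.745
b = Sxy/Sxx = 85.745/61.07 = 1.404045
a = ȳ − b·x̄ = 31.875 − 1.404045·10.25 = 17.483543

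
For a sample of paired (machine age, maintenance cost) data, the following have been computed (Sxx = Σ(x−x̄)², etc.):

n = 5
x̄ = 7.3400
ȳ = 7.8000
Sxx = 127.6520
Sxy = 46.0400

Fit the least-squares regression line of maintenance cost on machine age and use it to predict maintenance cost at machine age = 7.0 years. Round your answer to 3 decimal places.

b = Sxy/Sxx = 46.04/127.652 = 0.360668
a = ȳ − b·x̄ = 7.8 − 0.360668·7.34 = 5.152696
ŷ(7.0) = a + b·7.0 = 5.152696 + 0.360668·7 = 7.677373

7.677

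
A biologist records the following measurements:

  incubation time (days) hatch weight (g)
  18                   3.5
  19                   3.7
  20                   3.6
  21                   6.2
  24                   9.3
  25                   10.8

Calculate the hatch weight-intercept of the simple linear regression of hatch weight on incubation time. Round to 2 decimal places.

n = 6, Σx = 127, Σy = 37.1, Σxy = 828.7, Σx² = 2727
Sxx = Σx² − (Σx)²/n = 2727 − 2688.166667 = 38.833333
Sxy = Σxy − (Σx)(Σy)/n = 828.7 − 785.283333 = 43.416667
b = Sxy/Sxx = 43.416667/38.833333 = 1.118026
a = ȳ − b·x̄ = 6.183333 − 1.118026·21.166667 = -17.481545

-17.48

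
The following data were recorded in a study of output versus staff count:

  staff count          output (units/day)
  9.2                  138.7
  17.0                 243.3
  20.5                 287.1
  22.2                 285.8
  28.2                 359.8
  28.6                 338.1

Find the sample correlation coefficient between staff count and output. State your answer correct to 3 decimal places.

0.985

n = 6, Σx = 125.7, Σy = 1652.8, Σxy = 37458.47, Σx² = 2899.93, Σy² = 486308.28
Sxx = Σx² − (Σx)²/n = 2899.93 − 2633.415 = 266.515
Sxy = Σxy − (Σx)(Σy)/n = 37458.47 − 34626.16 = 2832.31
Syy = Σy² − (Σy)²/n = 486308.28 − 455291.306667 = 31016.973333
r = Sxy/√(Sxx·Syy) = 2832.31/√(8266488.647933) = 2832.31/2875.150196 = 0.985100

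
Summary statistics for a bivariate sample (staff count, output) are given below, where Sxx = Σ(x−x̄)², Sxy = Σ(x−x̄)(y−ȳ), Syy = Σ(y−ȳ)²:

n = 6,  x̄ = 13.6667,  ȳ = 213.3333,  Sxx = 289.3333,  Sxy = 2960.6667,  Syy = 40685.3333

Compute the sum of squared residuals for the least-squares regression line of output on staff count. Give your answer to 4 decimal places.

10389.6594

b = Sxy/Sxx = 2960.6667/289.3333 = 10.232720
SSE = Syy − b·Sxy = 40685.3333 − 10.232720·2960.6667 = 10389.659389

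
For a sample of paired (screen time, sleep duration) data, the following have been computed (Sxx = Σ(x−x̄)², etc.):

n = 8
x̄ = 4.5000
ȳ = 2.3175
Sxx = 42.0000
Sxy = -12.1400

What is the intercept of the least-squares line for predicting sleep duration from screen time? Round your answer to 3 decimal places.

3.618

b = Sxy/Sxx = -12.14/42 = -0.289048
a = ȳ − b·x̄ = 2.3175 − (-0.289048)·4.5 = 3.618214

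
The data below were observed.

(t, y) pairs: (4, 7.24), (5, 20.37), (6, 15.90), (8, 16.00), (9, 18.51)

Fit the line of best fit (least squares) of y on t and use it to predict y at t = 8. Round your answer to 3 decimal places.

17.601

n = 5, Σx = 32, Σy = 78.02, Σxy = 520.8, Σx² = 222
Sxx = Σx² − (Σx)²/n = 222 − 204.8 = 17.2
Sxy = Σxy − (Σx)(Σy)/n = 520.8 − 499.328 = 21.472
b = Sxy/Sxx = 21.472/17.2 = 1.248372
a = ȳ − b·x̄ = 15.604 − 1.248372·6.4 = 7.614419
ŷ(8) = a + b·8 = 7.614419 + 1.248372·8 = 17.601395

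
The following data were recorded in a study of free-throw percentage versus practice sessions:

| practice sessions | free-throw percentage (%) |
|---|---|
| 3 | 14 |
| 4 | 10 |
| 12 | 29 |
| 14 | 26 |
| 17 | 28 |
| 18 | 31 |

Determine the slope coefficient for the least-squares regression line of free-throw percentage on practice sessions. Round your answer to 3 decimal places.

1.273

n = 6, Σx = 68, Σy = 138, Σxy = 1828, Σx² = 978
Sxx = Σx² − (Σx)²/n = 978 − 770.666667 = 207.333333
Sxy = Σxy − (Σx)(Σy)/n = 1828 − 1564 = 264
b = Sxy/Sxx = 264/207.333333 = 1.273312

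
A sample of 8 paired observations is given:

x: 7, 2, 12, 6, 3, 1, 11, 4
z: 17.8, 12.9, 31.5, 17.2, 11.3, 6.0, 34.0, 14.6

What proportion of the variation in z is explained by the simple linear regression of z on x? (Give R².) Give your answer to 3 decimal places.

0.938

n = 8, Σx = 46, Σy = 145.3, Σxy = 1103.9, Σx² = 380, Σy² = 3304.19
Sxx = Σx² − (Σx)²/n = 380 − 264.5 = 115.5
Sxy = Σxy − (Σx)(Σy)/n = 1103.9 − 835.475 = 268.425
Syy = Σy² − (Σy)²/n = 3304.19 − 2639.01125 = 665.17875
R² = Sxy²/(Sxx·Syy) = (268.425)²/(115.5·665.17875) = 0.937833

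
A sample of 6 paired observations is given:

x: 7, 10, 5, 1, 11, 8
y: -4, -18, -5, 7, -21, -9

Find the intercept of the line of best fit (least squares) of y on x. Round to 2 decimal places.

10.65

n = 6, Σx = 42, Σy = -50, Σxy = -529, Σx² = 360
Sxx = Σx² − (Σx)²/n = 360 − 294 = 66
Sxy = Σxy − (Σx)(Σy)/n = -529 − (-350) = -179
b = Sxy/Sxx = -179/66 = -2.712121
a = ȳ − b·x̄ = -8.333333 − (-2.712121)·7 = 10.651515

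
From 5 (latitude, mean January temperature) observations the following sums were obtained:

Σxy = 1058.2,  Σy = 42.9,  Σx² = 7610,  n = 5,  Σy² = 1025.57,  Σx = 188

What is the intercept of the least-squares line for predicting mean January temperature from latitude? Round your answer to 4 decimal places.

Sxx = Σx² − (Σx)²/n = 7610 − 7068.8 = 541.2
Sxy = Σxy − (Σx)(Σy)/n = 1058.2 − 1613.04 = -554.84
b = Sxy/Sxx = -554.84/541.2 = -1.025203
a = ȳ − b·x̄ = 8.58 − (-1.025203)·37.6 = 47.127642

47.1276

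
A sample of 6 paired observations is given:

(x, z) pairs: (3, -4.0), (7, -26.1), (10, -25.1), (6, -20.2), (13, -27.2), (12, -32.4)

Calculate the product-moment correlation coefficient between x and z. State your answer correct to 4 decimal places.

-0.8549

n = 6, Σx = 51, Σy = -135, Σxy = -1309.3, Σx² = 507, Σy² = 3524.86
Sxx = Σx² − (Σx)²/n = 507 − 433.5 = 73.5
Sxy = Σxy − (Σx)(Σy)/n = -1309.3 − (-1147.5) = -161.8
Syy = Σy² − (Σy)²/n = 3524.86 − 3037.5 = 487.36
r = Sxy/√(Sxx·Syy) = -161.8/√(35820.96) = -161.8/189.264260 = -0.854889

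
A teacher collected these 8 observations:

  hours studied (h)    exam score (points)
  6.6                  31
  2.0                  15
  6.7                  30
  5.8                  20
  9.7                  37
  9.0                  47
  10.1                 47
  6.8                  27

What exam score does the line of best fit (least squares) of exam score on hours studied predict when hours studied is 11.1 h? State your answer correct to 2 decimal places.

n = 8, Σx = 56.7, Σy = 254, Σxy = 1991.8, Σx² = 449.43
Sxx = Σx² − (Σx)²/n = 449.43 − 401.86125 = 47.56875
Sxy = Σxy − (Σx)(Σy)/n = 1991.8 − 1800.225 = 191.575
b = Sxy/Sxx = 191.575/47.56875 = 4.027329
a = ȳ − b·x̄ = 31.75 − 4.027329·7.0875 = 3.206307
ŷ(11.1) = a + b·11.1 = 3.206307 + 4.027329·11.1 = 47.909657

47.91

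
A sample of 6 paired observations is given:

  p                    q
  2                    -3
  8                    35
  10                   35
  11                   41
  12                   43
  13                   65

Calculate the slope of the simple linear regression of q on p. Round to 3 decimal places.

n = 6, Σx = 56, Σy = 216, Σxy = 2436, Σx² = 602
Sxx = Σx² − (Σx)²/n = 602 − 522.666667 = 79.333333
Sxy = Σxy − (Σx)(Σy)/n = 2436 − 2016 = 420
b = Sxy/Sxx = 420/79.333333 = 5.294118

5.294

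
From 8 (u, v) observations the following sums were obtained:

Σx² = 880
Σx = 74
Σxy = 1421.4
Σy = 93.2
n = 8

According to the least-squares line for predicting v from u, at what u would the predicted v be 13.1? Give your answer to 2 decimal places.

Sxx = Σx² − (Σx)²/n = 880 − 684.5 = 195.5
Sxy = Σxy − (Σx)(Σy)/n = 1421.4 − 862.1 = 559.3
b = Sxy/Sxx = 559.3/195.5 = 2.860870
a = ȳ − b·x̄ = 11.65 − 2.860870·9.25 = -14.813043
Set a + b·x = 13.1: x = (13.1 − (-14.813043)) / 2.860870 = 9.756839

9.76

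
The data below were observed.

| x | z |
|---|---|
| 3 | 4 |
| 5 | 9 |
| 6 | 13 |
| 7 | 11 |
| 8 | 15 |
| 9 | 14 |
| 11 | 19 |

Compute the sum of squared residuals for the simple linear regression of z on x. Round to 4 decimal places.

13.4286

n = 7, Σx = 49, Σy = 85, Σxy = 667, Σx² = 385, Σy² = 1169
Sxx = Σx² − (Σx)²/n = 385 − 343 = 42
Sxy = Σxy − (Σx)(Σy)/n = 667 − 595 = 72
Syy = Σy² − (Σy)²/n = 1169 − 1032.142857 = 136.857143
b = Sxy/Sxx = 72/42 = 1.714286
SSE = Syy − b·Sxy = 136.857143 − 1.714286·72 = 13.428571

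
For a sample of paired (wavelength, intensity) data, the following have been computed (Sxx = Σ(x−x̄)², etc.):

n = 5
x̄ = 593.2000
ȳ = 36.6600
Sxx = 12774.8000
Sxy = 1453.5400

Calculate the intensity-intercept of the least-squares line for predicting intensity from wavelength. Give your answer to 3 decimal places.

b = Sxy/Sxx = 1453.54/12774.8 = 0.113782
a = ȳ − b·x̄ = 36.66 − 0.113782·593.2 = -30.835376

-30.835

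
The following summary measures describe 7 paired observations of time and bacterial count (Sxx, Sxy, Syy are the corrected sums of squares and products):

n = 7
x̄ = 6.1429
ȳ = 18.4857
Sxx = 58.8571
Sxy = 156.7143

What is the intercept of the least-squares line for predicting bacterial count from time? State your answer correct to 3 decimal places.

b = Sxy/Sxx = 156.7143/58.8571 = 2.662624
a = ȳ − b·x̄ = 18.4857 − 2.662624·6.1429 = 2.129470

2.129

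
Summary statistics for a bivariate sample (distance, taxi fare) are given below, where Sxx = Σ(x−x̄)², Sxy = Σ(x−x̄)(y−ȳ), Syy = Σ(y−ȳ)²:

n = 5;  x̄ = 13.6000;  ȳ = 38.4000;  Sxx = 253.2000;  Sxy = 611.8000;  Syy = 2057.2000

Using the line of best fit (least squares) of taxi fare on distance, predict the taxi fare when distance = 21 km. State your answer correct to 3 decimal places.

b = Sxy/Sxx = 611.8/253.2 = 2.416272
a = ȳ − b·x̄ = 38.4 − 2.416272·13.6 = 5.538705
ŷ(21) = a + b·21 = 5.538705 + 2.416272·21 = 56.280411

56.280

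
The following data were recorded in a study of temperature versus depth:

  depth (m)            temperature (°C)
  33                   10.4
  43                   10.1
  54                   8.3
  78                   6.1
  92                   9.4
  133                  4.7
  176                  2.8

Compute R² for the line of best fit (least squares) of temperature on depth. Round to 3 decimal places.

0.821

n = 7, Σx = 609, Σy = 51.8, Σxy = 3684.2, Σx² = 69067, Σy² = 434.56
Sxx = Σx² − (Σx)²/n = 69067 − 52983 = 16084
Sxy = Σxy − (Σx)(Σy)/n = 3684.2 − 4506.6 = -822.4
Syy = Σy² − (Σy)²/n = 434.56 − 383.32 = 51.24
R² = Sxy²/(Sxx·Syy) = (-822.4)²/(16084·51.24) = 0.820660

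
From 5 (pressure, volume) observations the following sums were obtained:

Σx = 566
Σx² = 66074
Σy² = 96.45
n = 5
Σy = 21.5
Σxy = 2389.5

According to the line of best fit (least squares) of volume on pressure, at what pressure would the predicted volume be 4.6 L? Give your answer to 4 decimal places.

99.6370

Sxx = Σx² − (Σx)²/n = 66074 − 64071.2 = 2002.8
Sxy = Σxy − (Σx)(Σy)/n = 2389.5 − 2433.8 = -44.3
b = Sxy/Sxx = -44.3/2002.8 = -0.022119
a = ȳ − b·x̄ = 4.3 − (-0.022119)·113.2 = 6.803875
Set a + b·x = 4.6: x = (4.6 − 6.803875) / (-0.022119) = 99.637020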